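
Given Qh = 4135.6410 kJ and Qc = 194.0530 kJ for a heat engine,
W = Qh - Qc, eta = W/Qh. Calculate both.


W = 4135.6410 - 194.0530 = 3941.5880 kJ
eta = 3941.5880 / 4135.6410 = 0.9531 = 95.3078%

W = 3941.5880 kJ, eta = 95.3078%


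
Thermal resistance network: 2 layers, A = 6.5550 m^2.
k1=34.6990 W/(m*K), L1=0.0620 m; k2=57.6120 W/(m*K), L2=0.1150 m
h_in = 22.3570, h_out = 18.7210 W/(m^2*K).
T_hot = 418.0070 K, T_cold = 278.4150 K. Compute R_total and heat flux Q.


R_conv_in = 1/(22.3570*6.5550) = 0.0068
R_1 = 0.0620/(34.6990*6.5550) = 0.0003
R_2 = 0.1150/(57.6120*6.5550) = 0.0003
R_conv_out = 1/(18.7210*6.5550) = 0.0081
R_total = 0.0155 K/W
Q = 139.5920 / 0.0155 = 8977.2129 W

R_total = 0.0155 K/W, Q = 8977.2129 W


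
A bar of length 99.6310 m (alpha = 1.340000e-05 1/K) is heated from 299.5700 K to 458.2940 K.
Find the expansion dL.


dT = 158.7240 K
dL = 1.340000e-05 * 99.6310 * 158.7240 = 0.211905 m
L_final = 99.842905 m

dL = 0.211905 m


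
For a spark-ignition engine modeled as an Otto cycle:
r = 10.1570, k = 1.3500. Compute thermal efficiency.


r^(k-1) = 2.2510
eta = 1 - 1/2.2510 = 0.5557 = 55.5745%

55.5745%


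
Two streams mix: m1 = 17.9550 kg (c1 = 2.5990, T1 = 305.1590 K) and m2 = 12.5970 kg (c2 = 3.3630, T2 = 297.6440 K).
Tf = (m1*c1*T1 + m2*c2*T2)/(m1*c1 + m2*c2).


num = 26849.5629
den = 89.0288
Tf = 301.5830 K

301.5830 K


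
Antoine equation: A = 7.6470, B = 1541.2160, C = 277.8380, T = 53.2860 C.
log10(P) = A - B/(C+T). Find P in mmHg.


C+T = 331.1240
B/(C+T) = 4.6545
log10(P) = 7.6470 - 4.6545 = 2.9925
P = 10^2.9925 = 982.8834 mmHg

982.8834 mmHg


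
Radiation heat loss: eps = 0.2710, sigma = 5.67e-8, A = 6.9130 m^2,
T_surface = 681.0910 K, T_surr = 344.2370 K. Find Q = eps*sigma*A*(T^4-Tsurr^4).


T^4 = 2.1519e+11
Tsurr^4 = 1.4042e+10
Q = 0.2710 * 5.67e-8 * 6.9130 * 2.0115e+11 = 21366.4767 W

21366.4767 W


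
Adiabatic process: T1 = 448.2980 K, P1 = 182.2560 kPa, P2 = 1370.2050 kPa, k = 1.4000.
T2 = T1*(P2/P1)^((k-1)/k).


(k-1)/k = 0.2857
(P2/P1)^exp = 1.7796
T2 = 448.2980 * 1.7796 = 797.7782 K

797.7782 K


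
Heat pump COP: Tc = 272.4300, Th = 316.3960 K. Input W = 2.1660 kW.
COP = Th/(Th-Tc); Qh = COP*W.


COP = 316.3960 / 43.9660 = 7.1964
Qh = 7.1964 * 2.1660 = 15.5874 kW

COP = 7.1964, Qh = 15.5874 kW


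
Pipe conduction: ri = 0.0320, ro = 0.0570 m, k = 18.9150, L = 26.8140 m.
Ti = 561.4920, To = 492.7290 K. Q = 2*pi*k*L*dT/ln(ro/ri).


dT = 68.7630 K
ln(ro/ri) = 0.5773
Q = 2*pi*18.9150*26.8140*68.7630 / 0.5773 = 379567.9363 W

379567.9363 W


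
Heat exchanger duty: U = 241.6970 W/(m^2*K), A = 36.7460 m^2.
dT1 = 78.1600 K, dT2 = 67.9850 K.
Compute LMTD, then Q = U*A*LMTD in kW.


LMTD = 72.9543 K
Q = 241.6970 * 36.7460 * 72.9543 = 647935.9814 W = 647.9360 kW

647.9360 kW


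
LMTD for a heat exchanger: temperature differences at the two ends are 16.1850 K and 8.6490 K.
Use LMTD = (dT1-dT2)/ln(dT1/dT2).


dT1/dT2 = 1.8713
ln(dT1/dT2) = 0.6266
LMTD = 7.5360 / 0.6266 = 12.0260 K

12.0260 K


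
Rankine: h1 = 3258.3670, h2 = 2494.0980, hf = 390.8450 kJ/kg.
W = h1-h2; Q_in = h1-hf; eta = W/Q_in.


W = 764.2690 kJ/kg
Q_in = 2867.5220 kJ/kg
eta = 0.2665 = 26.6526%

eta = 26.6526%


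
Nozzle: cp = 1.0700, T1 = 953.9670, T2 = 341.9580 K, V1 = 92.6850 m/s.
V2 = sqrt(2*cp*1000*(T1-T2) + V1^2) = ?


dT = 612.0090 K
2*cp*1000*dT = 1309699.2600
V1^2 = 8590.5092
V2 = sqrt(1318289.7692) = 1148.1680 m/s

1148.1680 m/s


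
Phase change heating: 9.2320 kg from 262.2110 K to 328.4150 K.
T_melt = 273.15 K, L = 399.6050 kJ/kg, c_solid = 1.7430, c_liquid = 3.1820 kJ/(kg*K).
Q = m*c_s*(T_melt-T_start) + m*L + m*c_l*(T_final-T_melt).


Q1 (sensible, solid) = 9.2320 * 1.7430 * 10.9390 = 176.0236 kJ
Q2 (latent) = 9.2320 * 399.6050 = 3689.1534 kJ
Q3 (sensible, liquid) = 9.2320 * 3.1820 * 55.2650 = 1623.4770 kJ
Q_total = 5488.6539 kJ

5488.6539 kJ


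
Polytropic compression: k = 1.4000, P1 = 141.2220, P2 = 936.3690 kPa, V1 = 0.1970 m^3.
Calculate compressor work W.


(k-1)/k = 0.2857
(P2/P1)^exp = 1.7168
W = 3.5000 * 141.2220 * 0.1970 * (1.7168 - 1) = 69.7995 kJ

69.7995 kJ


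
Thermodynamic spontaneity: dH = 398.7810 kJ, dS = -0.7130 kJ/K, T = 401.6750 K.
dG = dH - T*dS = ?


T*dS = 401.6750 * -0.7130 = -286.3943 kJ
dG = 398.7810 + 286.3943 = 685.1753 kJ (non-spontaneous)

dG = 685.1753 kJ, non-spontaneous


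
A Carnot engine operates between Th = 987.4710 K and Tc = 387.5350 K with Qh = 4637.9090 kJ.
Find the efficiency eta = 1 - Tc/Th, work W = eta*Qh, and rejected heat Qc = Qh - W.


eta = 1 - 387.5350/987.4710 = 0.6075
W = 0.6075 * 4637.9090 = 2817.7522 kJ
Qc = 4637.9090 - 2817.7522 = 1820.1568 kJ

eta = 60.7548%, W = 2817.7522 kJ, Qc = 1820.1568 kJ


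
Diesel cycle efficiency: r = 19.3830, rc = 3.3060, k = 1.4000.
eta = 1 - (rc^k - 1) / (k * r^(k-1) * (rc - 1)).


r^(k-1) = 3.2732
rc^k = 5.3336
eta = 0.5899 = 58.9893%

58.9893%


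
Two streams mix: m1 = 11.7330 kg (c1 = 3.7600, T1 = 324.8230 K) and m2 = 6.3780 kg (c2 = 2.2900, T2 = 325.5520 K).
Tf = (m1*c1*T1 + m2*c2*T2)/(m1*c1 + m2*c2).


num = 19084.8063
den = 58.7217
Tf = 325.0043 K

325.0043 K


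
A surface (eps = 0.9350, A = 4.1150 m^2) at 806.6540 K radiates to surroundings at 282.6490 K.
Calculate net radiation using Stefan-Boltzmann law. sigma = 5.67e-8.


T^4 = 4.2340e+11
Tsurr^4 = 6.3825e+09
Q = 0.9350 * 5.67e-8 * 4.1150 * 4.1702e+11 = 90973.9585 W

90973.9585 W


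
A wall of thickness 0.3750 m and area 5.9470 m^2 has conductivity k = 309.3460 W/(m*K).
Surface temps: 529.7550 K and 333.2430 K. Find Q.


dT = 196.5120 K
Q = 309.3460 * 5.9470 * 196.5120 / 0.3750 = 964051.5367 W

964051.5367 W


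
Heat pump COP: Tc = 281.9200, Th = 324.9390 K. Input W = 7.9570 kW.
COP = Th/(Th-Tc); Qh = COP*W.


COP = 324.9390 / 43.0190 = 7.5534
Qh = 7.5534 * 7.9570 = 60.1023 kW

COP = 7.5534, Qh = 60.1023 kW


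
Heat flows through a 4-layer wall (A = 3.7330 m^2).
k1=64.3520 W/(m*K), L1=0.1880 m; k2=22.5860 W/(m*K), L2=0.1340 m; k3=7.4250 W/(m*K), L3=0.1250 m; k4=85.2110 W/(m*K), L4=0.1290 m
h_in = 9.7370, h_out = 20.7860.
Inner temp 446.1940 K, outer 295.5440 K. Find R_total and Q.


R_conv_in = 1/(9.7370*3.7330) = 0.0275
R_1 = 0.1880/(64.3520*3.7330) = 0.0008
R_2 = 0.1340/(22.5860*3.7330) = 0.0016
R_3 = 0.1250/(7.4250*3.7330) = 0.0045
R_4 = 0.1290/(85.2110*3.7330) = 0.0004
R_conv_out = 1/(20.7860*3.7330) = 0.0129
R_total = 0.0477 K/W
Q = 150.6500 / 0.0477 = 3159.1776 W

R_total = 0.0477 K/W, Q = 3159.1776 W


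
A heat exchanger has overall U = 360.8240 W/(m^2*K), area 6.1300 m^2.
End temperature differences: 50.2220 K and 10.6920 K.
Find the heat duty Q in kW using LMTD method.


LMTD = 25.5534 K
Q = 360.8240 * 6.1300 * 25.5534 = 56520.2868 W = 56.5203 kW

56.5203 kW


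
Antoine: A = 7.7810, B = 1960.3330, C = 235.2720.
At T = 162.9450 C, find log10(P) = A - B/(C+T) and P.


C+T = 398.2170
B/(C+T) = 4.9228
log10(P) = 7.7810 - 4.9228 = 2.8582
P = 10^2.8582 = 721.4799 mmHg

721.4799 mmHg


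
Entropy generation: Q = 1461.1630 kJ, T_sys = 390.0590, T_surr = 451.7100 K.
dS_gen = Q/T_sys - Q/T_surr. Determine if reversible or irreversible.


dS_sys = 1461.1630/390.0590 = 3.7460 kJ/K
dS_surr = -1461.1630/451.7100 = -3.2347 kJ/K
dS_gen = 3.7460 - 3.2347 = 0.5113 kJ/K (irreversible)

dS_gen = 0.5113 kJ/K, irreversible


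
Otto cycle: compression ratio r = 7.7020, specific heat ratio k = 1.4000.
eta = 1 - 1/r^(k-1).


r^(k-1) = 2.2628
eta = 1 - 1/2.2628 = 0.5581 = 55.8065%

55.8065%


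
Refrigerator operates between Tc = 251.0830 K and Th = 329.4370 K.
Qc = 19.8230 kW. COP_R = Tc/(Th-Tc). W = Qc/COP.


COP = 251.0830 / 78.3540 = 3.2045
W = 19.8230 / 3.2045 = 6.1860 kW

COP = 3.2045, W = 6.1860 kW


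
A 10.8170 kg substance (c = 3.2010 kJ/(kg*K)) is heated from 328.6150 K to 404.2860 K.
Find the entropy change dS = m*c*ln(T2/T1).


T2/T1 = 1.2303
ln(T2/T1) = 0.2072
dS = 10.8170 * 3.2010 * 0.2072 = 7.1756 kJ/K

7.1756 kJ/K


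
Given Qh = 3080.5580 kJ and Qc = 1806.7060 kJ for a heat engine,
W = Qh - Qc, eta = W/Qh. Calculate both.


W = 3080.5580 - 1806.7060 = 1273.8520 kJ
eta = 1273.8520 / 3080.5580 = 0.4135 = 41.3513%

W = 1273.8520 kJ, eta = 41.3513%


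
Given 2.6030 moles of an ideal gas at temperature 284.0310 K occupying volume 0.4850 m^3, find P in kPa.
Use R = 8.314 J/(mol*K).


P = nRT/V = 2.6030 * 8.314 * 284.0310 / 0.4850
= 6146.8120 / 0.4850 = 12673.8392 Pa = 12.6738 kPa

12.6738 kPa


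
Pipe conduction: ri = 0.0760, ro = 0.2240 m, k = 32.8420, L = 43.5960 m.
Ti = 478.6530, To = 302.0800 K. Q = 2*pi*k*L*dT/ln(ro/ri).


dT = 176.5730 K
ln(ro/ri) = 1.0809
Q = 2*pi*32.8420*43.5960*176.5730 / 1.0809 = 1469568.3182 W

1469568.3182 W


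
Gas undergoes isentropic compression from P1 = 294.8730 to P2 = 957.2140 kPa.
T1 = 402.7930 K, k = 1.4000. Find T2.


(k-1)/k = 0.2857
(P2/P1)^exp = 1.3999
T2 = 402.7930 * 1.3999 = 563.8827 K

563.8827 K


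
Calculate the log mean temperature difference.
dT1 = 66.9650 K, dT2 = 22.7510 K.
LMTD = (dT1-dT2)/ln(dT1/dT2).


dT1/dT2 = 2.9434
ln(dT1/dT2) = 1.0796
LMTD = 44.2140 / 1.0796 = 40.9555 K

40.9555 K


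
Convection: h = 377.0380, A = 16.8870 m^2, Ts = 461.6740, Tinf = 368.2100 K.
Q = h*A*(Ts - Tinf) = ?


dT = 93.4640 K
Q = 377.0380 * 16.8870 * 93.4640 = 595089.0925 W

595089.0925 W


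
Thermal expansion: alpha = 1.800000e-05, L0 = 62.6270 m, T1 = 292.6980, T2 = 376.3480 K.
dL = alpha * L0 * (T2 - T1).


dT = 83.6500 K
dL = 1.800000e-05 * 62.6270 * 83.6500 = 0.094297 m
L_final = 62.721297 m

dL = 0.094297 m


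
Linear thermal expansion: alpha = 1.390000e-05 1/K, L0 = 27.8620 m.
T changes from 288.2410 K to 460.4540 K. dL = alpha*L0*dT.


dT = 172.2130 K
dL = 1.390000e-05 * 27.8620 * 172.2130 = 0.066695 m
L_final = 27.928695 m

dL = 0.066695 m


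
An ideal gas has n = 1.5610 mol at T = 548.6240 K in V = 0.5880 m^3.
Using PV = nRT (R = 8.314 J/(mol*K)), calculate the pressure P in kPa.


P = nRT/V = 1.5610 * 8.314 * 548.6240 / 0.5880
= 7120.1268 / 0.5880 = 12109.0591 Pa = 12.1091 kPa

12.1091 kPa


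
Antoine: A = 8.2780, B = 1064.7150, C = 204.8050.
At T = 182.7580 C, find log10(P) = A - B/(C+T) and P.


C+T = 387.5630
B/(C+T) = 2.7472
log10(P) = 8.2780 - 2.7472 = 5.5308
P = 10^5.5308 = 339465.0201 mmHg

339465.0201 mmHg


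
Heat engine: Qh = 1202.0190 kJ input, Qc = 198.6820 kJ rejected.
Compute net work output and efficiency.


W = 1202.0190 - 198.6820 = 1003.3370 kJ
eta = 1003.3370 / 1202.0190 = 0.8347 = 83.4710%

W = 1003.3370 kJ, eta = 83.4710%


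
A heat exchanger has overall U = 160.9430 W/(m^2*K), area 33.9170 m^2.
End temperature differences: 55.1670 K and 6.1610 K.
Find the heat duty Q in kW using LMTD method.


LMTD = 22.3555 K
Q = 160.9430 * 33.9170 * 22.3555 = 122031.8785 W = 122.0319 kW

122.0319 kW


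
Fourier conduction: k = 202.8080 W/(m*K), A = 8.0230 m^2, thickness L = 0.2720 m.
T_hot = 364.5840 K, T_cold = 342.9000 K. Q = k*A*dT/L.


dT = 21.6840 K
Q = 202.8080 * 8.0230 * 21.6840 / 0.2720 = 129715.6479 W

129715.6479 W


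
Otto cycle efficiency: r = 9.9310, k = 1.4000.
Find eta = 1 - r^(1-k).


r^(k-1) = 2.5049
eta = 1 - 1/2.5049 = 0.6008 = 60.0789%

60.0789%


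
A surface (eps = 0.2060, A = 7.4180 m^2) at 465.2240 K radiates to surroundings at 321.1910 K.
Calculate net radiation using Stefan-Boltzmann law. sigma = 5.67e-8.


T^4 = 4.6843e+10
Tsurr^4 = 1.0643e+10
Q = 0.2060 * 5.67e-8 * 7.4180 * 3.6201e+10 = 3136.5603 W

3136.5603 W


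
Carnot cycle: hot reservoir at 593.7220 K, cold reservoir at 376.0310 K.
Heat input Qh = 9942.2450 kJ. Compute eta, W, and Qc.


eta = 1 - 376.0310/593.7220 = 0.3667
W = 0.3667 * 9942.2450 = 3645.3715 kJ
Qc = 9942.2450 - 3645.3715 = 6296.8735 kJ

eta = 36.6655%, W = 3645.3715 kJ, Qc = 6296.8735 kJ


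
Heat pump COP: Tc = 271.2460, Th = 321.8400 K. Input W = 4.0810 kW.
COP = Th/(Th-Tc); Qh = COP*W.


COP = 321.8400 / 50.5940 = 6.3612
Qh = 6.3612 * 4.0810 = 25.9602 kW

COP = 6.3612, Qh = 25.9602 kW


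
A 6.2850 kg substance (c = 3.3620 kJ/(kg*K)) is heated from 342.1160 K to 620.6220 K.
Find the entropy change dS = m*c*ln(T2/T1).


T2/T1 = 1.8141
ln(T2/T1) = 0.5956
dS = 6.2850 * 3.3620 * 0.5956 = 12.5845 kJ/K

12.5845 kJ/K


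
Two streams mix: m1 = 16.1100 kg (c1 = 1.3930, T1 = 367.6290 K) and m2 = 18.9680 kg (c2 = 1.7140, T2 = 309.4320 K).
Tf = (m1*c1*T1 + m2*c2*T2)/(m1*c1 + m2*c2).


num = 18310.0377
den = 54.9524
Tf = 333.1983 K

333.1983 K


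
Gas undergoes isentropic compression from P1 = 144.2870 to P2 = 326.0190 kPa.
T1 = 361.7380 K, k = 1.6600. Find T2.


(k-1)/k = 0.3976
(P2/P1)^exp = 1.3828
T2 = 361.7380 * 1.3828 = 500.2042 K

500.2042 K


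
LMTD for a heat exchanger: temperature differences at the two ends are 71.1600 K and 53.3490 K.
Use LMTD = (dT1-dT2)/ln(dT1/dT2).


dT1/dT2 = 1.3339
ln(dT1/dT2) = 0.2881
LMTD = 17.8110 / 0.2881 = 61.8275 K

61.8275 K


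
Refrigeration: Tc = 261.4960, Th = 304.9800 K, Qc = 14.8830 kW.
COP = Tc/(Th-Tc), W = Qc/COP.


COP = 261.4960 / 43.4840 = 6.0136
W = 14.8830 / 6.0136 = 2.4749 kW

COP = 6.0136, W = 2.4749 kW


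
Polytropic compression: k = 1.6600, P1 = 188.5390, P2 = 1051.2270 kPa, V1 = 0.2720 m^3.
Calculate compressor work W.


(k-1)/k = 0.3976
(P2/P1)^exp = 1.9802
W = 2.5152 * 188.5390 * 0.2720 * (1.9802 - 1) = 126.4360 kJ

126.4360 kJ


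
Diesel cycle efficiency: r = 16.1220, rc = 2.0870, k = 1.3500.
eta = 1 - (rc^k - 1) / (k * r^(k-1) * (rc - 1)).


r^(k-1) = 2.6460
rc^k = 2.6999
eta = 0.5622 = 56.2200%

56.2200%


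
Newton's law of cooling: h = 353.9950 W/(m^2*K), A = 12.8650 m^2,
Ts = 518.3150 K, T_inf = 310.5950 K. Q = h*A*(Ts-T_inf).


dT = 207.7200 K
Q = 353.9950 * 12.8650 * 207.7200 = 945987.1396 W

945987.1396 W


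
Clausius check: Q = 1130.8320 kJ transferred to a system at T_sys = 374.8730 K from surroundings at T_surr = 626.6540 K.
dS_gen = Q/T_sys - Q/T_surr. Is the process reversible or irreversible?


dS_sys = 1130.8320/374.8730 = 3.0166 kJ/K
dS_surr = -1130.8320/626.6540 = -1.8046 kJ/K
dS_gen = 3.0166 - 1.8046 = 1.2120 kJ/K (irreversible)

dS_gen = 1.2120 kJ/K, irreversible


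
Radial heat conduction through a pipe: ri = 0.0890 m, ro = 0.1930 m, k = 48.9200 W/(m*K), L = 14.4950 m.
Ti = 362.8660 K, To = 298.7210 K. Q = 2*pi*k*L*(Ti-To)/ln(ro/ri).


dT = 64.1450 K
ln(ro/ri) = 0.7741
Q = 2*pi*48.9200*14.4950*64.1450 / 0.7741 = 369212.3232 W

369212.3232 W


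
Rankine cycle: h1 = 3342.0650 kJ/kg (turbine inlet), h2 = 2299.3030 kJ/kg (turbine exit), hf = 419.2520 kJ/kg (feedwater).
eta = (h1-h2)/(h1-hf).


W = 1042.7620 kJ/kg
Q_in = 2922.8130 kJ/kg
eta = 0.3568 = 35.6767%

eta = 35.6767%


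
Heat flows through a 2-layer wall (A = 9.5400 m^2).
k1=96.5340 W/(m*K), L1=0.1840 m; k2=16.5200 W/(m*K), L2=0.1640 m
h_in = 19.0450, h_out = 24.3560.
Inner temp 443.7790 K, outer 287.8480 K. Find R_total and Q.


R_conv_in = 1/(19.0450*9.5400) = 0.0055
R_1 = 0.1840/(96.5340*9.5400) = 0.0002
R_2 = 0.1640/(16.5200*9.5400) = 0.0010
R_conv_out = 1/(24.3560*9.5400) = 0.0043
R_total = 0.0110 K/W
Q = 155.9310 / 0.0110 = 14113.9078 W

R_total = 0.0110 K/W, Q = 14113.9078 W


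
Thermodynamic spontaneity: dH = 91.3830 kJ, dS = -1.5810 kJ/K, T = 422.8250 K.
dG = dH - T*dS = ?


T*dS = 422.8250 * -1.5810 = -668.4863 kJ
dG = 91.3830 + 668.4863 = 759.8693 kJ (non-spontaneous)

dG = 759.8693 kJ, non-spontaneous


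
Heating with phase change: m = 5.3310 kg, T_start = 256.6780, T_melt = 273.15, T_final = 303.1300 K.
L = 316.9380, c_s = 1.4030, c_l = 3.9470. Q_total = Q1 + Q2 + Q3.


Q1 (sensible, solid) = 5.3310 * 1.4030 * 16.4720 = 123.2006 kJ
Q2 (latent) = 5.3310 * 316.9380 = 1689.5965 kJ
Q3 (sensible, liquid) = 5.3310 * 3.9470 * 29.9800 = 630.8229 kJ
Q_total = 2443.6199 kJ

2443.6199 kJ


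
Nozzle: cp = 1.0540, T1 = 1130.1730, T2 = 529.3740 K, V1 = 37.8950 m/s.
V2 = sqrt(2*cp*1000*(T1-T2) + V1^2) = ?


dT = 600.7990 K
2*cp*1000*dT = 1266484.2920
V1^2 = 1436.0310
V2 = sqrt(1267920.3230) = 1126.0197 m/s

1126.0197 m/s


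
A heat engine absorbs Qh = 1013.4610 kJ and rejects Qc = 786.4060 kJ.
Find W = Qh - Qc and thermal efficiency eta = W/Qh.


W = 1013.4610 - 786.4060 = 227.0550 kJ
eta = 227.0550 / 1013.4610 = 0.2240 = 22.4039%

W = 227.0550 kJ, eta = 22.4039%


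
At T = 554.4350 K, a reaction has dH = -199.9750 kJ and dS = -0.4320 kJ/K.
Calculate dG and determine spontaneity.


T*dS = 554.4350 * -0.4320 = -239.5159 kJ
dG = -199.9750 + 239.5159 = 39.5409 kJ (non-spontaneous)

dG = 39.5409 kJ, non-spontaneous


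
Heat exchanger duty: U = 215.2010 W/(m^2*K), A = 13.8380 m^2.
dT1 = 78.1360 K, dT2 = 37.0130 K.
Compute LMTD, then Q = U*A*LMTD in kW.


LMTD = 55.0375 K
Q = 215.2010 * 13.8380 * 55.0375 = 163898.9521 W = 163.8990 kW

163.8990 kW


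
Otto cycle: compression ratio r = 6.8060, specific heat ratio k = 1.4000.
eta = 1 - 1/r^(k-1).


r^(k-1) = 2.1536
eta = 1 - 1/2.1536 = 0.5357 = 53.5652%

53.5652%


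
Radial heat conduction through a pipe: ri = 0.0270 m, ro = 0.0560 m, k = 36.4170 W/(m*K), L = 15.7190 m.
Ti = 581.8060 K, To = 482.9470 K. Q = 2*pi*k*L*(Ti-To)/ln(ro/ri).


dT = 98.8590 K
ln(ro/ri) = 0.7295
Q = 2*pi*36.4170*15.7190*98.8590 / 0.7295 = 487406.1893 W

487406.1893 W


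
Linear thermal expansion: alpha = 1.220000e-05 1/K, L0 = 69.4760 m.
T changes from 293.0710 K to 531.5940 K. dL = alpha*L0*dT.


dT = 238.5230 K
dL = 1.220000e-05 * 69.4760 * 238.5230 = 0.202174 m
L_final = 69.678174 m

dL = 0.202174 m


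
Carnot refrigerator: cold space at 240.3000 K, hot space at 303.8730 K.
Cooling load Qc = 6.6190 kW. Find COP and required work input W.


COP = 240.3000 / 63.5730 = 3.7799
W = 6.6190 / 3.7799 = 1.7511 kW

COP = 3.7799, W = 1.7511 kW


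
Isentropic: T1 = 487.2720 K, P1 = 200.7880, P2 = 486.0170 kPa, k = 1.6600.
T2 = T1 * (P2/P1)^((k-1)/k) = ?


(k-1)/k = 0.3976
(P2/P1)^exp = 1.4212
T2 = 487.2720 * 1.4212 = 692.4874 K

692.4874 K


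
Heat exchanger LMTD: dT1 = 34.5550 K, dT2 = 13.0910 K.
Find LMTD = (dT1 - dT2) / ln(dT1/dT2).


dT1/dT2 = 2.6396
ln(dT1/dT2) = 0.9706
LMTD = 21.4640 / 0.9706 = 22.1135 K

22.1135 K


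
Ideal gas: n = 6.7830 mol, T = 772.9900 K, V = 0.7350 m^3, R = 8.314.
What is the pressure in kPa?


P = nRT/V = 6.7830 * 8.314 * 772.9900 / 0.7350
= 43591.8914 / 0.7350 = 59308.6958 Pa = 59.3087 kPa

59.3087 kPa


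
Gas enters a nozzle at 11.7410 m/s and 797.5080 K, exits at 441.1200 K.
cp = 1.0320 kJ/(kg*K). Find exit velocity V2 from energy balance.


dT = 356.3880 K
2*cp*1000*dT = 735584.8320
V1^2 = 137.8511
V2 = sqrt(735722.6831) = 857.7428 m/s

857.7428 m/s


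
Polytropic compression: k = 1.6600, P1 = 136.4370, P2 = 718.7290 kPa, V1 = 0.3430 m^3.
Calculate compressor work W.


(k-1)/k = 0.3976
(P2/P1)^exp = 1.9360
W = 2.5152 * 136.4370 * 0.3430 * (1.9360 - 1) = 110.1755 kJ

110.1755 kJ


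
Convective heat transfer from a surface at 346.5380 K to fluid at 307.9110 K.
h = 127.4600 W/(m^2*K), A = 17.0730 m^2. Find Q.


dT = 38.6270 K
Q = 127.4600 * 17.0730 * 38.6270 = 84057.1642 W

84057.1642 W


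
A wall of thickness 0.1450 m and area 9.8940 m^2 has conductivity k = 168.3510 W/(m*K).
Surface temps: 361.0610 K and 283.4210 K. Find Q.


dT = 77.6400 K
Q = 168.3510 * 9.8940 * 77.6400 / 0.1450 = 891877.3421 W

891877.3421 W


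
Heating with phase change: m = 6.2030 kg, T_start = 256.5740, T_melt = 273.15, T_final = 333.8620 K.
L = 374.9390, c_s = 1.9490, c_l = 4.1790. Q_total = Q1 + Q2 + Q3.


Q1 (sensible, solid) = 6.2030 * 1.9490 * 16.5760 = 200.3980 kJ
Q2 (latent) = 6.2030 * 374.9390 = 2325.7466 kJ
Q3 (sensible, liquid) = 6.2030 * 4.1790 * 60.7120 = 1573.7969 kJ
Q_total = 4099.9415 kJ

4099.9415 kJ


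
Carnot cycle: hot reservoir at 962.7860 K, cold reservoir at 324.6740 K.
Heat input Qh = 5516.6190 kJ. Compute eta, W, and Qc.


eta = 1 - 324.6740/962.7860 = 0.6628
W = 0.6628 * 5516.6190 = 3656.2858 kJ
Qc = 5516.6190 - 3656.2858 = 1860.3332 kJ

eta = 66.2777%, W = 3656.2858 kJ, Qc = 1860.3332 kJ


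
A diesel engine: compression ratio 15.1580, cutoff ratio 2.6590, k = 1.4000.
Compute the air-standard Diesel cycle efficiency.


r^(k-1) = 2.9666
rc^k = 3.9319
eta = 0.5745 = 57.4478%

57.4478%


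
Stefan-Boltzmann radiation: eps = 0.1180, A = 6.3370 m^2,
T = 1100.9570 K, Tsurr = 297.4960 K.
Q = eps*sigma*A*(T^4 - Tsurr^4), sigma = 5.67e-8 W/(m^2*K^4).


T^4 = 1.4692e+12
Tsurr^4 = 7.8329e+09
Q = 0.1180 * 5.67e-8 * 6.3370 * 1.4614e+12 = 61959.5993 W

61959.5993 W


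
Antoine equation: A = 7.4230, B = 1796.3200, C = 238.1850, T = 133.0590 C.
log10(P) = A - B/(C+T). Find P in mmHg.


C+T = 371.2440
B/(C+T) = 4.8387
log10(P) = 7.4230 - 4.8387 = 2.5843
P = 10^2.5843 = 384.0161 mmHg

384.0161 mmHg


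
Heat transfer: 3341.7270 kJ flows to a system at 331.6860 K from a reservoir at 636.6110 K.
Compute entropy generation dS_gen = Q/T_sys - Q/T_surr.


dS_sys = 3341.7270/331.6860 = 10.0750 kJ/K
dS_surr = -3341.7270/636.6110 = -5.2492 kJ/K
dS_gen = 10.0750 - 5.2492 = 4.8257 kJ/K (irreversible)

dS_gen = 4.8257 kJ/K, irreversible


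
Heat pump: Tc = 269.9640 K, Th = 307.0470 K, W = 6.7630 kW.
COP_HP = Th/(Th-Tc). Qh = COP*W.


COP = 307.0470 / 37.0830 = 8.2800
Qh = 8.2800 * 6.7630 = 55.9976 kW

COP = 8.2800, Qh = 55.9976 kW


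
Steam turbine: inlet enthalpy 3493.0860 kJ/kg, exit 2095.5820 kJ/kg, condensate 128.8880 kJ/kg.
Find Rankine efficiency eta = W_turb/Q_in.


W = 1397.5040 kJ/kg
Q_in = 3364.1980 kJ/kg
eta = 0.4154 = 41.5405%

eta = 41.5405%


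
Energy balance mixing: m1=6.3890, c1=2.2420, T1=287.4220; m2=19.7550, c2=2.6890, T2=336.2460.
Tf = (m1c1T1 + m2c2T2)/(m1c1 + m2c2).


num = 21978.8617
den = 67.4453
Tf = 325.8767 K

325.8767 K


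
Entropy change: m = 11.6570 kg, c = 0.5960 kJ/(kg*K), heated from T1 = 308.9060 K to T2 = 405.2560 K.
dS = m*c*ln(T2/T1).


T2/T1 = 1.3119
ln(T2/T1) = 0.2715
dS = 11.6570 * 0.5960 * 0.2715 = 1.8861 kJ/K

1.8861 kJ/K


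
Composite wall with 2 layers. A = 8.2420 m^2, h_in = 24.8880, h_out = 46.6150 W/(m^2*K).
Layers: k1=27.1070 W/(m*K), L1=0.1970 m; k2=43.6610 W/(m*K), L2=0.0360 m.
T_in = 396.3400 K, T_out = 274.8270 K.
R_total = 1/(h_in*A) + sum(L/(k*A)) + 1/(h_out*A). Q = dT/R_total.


R_conv_in = 1/(24.8880*8.2420) = 0.0049
R_1 = 0.1970/(27.1070*8.2420) = 0.0009
R_2 = 0.0360/(43.6610*8.2420) = 0.0001
R_conv_out = 1/(46.6150*8.2420) = 0.0026
R_total = 0.0085 K/W
Q = 121.5130 / 0.0085 = 14363.8488 W

R_total = 0.0085 K/W, Q = 14363.8488 W


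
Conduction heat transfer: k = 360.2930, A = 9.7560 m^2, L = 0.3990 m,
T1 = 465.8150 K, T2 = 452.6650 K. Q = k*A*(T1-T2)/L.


dT = 13.1500 K
Q = 360.2930 * 9.7560 * 13.1500 / 0.3990 = 115845.8481 W

115845.8481 W


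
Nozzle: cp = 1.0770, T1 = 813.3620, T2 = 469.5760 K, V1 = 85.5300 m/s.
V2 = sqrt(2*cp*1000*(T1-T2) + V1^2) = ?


dT = 343.7860 K
2*cp*1000*dT = 740515.0440
V1^2 = 7315.3809
V2 = sqrt(747830.4249) = 864.7719 m/s

864.7719 m/s


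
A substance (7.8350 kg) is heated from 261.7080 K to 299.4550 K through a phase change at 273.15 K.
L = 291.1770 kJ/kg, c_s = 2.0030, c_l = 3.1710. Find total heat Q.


Q1 (sensible, solid) = 7.8350 * 2.0030 * 11.4420 = 179.5651 kJ
Q2 (latent) = 7.8350 * 291.1770 = 2281.3718 kJ
Q3 (sensible, liquid) = 7.8350 * 3.1710 * 26.3050 = 653.5421 kJ
Q_total = 3114.4789 kJ

3114.4789 kJ


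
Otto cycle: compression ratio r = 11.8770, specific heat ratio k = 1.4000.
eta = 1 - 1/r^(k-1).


r^(k-1) = 2.6908
eta = 1 - 1/2.6908 = 0.6284 = 62.8364%

62.8364%


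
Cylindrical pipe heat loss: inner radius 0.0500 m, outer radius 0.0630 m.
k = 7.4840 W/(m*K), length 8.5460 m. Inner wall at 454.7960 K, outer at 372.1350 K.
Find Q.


dT = 82.6610 K
ln(ro/ri) = 0.2311
Q = 2*pi*7.4840*8.5460*82.6610 / 0.2311 = 143732.5793 W

143732.5793 W


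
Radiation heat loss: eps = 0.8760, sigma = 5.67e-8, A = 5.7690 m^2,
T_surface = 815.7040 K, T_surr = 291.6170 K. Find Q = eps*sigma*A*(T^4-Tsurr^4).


T^4 = 4.4272e+11
Tsurr^4 = 7.2319e+09
Q = 0.8760 * 5.67e-8 * 5.7690 * 4.3549e+11 = 124785.8266 W

124785.8266 W


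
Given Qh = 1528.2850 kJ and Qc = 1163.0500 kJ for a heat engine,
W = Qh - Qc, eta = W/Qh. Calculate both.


W = 1528.2850 - 1163.0500 = 365.2350 kJ
eta = 365.2350 / 1528.2850 = 0.2390 = 23.8984%

W = 365.2350 kJ, eta = 23.8984%


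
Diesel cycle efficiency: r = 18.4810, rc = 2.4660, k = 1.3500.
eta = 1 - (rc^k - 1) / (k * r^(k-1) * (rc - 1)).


r^(k-1) = 2.7756
rc^k = 3.3821
eta = 0.5663 = 56.6345%

56.6345%


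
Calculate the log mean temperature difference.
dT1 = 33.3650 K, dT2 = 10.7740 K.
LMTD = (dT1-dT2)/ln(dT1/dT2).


dT1/dT2 = 3.0968
ln(dT1/dT2) = 1.1304
LMTD = 22.5910 / 1.1304 = 19.9855 K

19.9855 K


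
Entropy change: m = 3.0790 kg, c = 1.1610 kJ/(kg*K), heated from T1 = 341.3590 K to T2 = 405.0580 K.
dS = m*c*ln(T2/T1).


T2/T1 = 1.1866
ln(T2/T1) = 0.1711
dS = 3.0790 * 1.1610 * 0.1711 = 0.6116 kJ/K

0.6116 kJ/K


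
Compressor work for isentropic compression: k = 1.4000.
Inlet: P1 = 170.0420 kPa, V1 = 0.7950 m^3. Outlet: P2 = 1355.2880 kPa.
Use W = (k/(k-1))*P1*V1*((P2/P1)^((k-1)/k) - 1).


(k-1)/k = 0.2857
(P2/P1)^exp = 1.8095
W = 3.5000 * 170.0420 * 0.7950 * (1.8095 - 1) = 383.0198 kJ

383.0198 kJ


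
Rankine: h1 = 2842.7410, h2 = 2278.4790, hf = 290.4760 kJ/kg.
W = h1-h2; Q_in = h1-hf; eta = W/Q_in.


W = 564.2620 kJ/kg
Q_in = 2552.2650 kJ/kg
eta = 0.2211 = 22.1083%

eta = 22.1083%


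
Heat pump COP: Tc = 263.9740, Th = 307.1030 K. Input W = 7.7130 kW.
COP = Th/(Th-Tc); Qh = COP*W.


COP = 307.1030 / 43.1290 = 7.1206
Qh = 7.1206 * 7.7130 = 54.9209 kW

COP = 7.1206, Qh = 54.9209 kW


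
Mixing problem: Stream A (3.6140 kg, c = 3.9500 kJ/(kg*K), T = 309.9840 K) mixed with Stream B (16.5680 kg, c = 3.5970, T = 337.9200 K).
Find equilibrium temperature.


num = 24563.4894
den = 73.8704
Tf = 332.5214 K

332.5214 K


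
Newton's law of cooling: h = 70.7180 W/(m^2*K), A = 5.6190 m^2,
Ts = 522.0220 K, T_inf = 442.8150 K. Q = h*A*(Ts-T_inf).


dT = 79.2070 K
Q = 70.7180 * 5.6190 * 79.2070 = 31474.0454 W

31474.0454 W


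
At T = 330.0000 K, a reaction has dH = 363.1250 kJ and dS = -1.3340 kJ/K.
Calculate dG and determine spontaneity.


T*dS = 330.0000 * -1.3340 = -440.2200 kJ
dG = 363.1250 + 440.2200 = 803.3450 kJ (non-spontaneous)

dG = 803.3450 kJ, non-spontaneous


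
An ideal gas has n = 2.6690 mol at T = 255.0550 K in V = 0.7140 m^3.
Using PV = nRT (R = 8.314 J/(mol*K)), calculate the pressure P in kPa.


P = nRT/V = 2.6690 * 8.314 * 255.0550 / 0.7140
= 5659.6873 / 0.7140 = 7926.7329 Pa = 7.9267 kPa

7.9267 kPa


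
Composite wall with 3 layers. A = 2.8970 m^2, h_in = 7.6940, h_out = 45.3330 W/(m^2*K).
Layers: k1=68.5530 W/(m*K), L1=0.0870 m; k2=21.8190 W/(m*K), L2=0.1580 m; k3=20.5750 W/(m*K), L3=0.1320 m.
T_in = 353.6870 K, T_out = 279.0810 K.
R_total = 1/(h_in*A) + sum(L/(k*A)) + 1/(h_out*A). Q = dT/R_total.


R_conv_in = 1/(7.6940*2.8970) = 0.0449
R_1 = 0.0870/(68.5530*2.8970) = 0.0004
R_2 = 0.1580/(21.8190*2.8970) = 0.0025
R_3 = 0.1320/(20.5750*2.8970) = 0.0022
R_conv_out = 1/(45.3330*2.8970) = 0.0076
R_total = 0.0576 K/W
Q = 74.6060 / 0.0576 = 1294.5508 W

R_total = 0.0576 K/W, Q = 1294.5508 W


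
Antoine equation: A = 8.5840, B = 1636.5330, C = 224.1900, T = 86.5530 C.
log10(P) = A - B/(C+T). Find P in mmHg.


C+T = 310.7430
B/(C+T) = 5.2665
log10(P) = 8.5840 - 5.2665 = 3.3175
P = 10^3.3175 = 2077.2269 mmHg

2077.2269 mmHg


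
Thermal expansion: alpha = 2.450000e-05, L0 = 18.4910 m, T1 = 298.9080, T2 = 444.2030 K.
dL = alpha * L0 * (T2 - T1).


dT = 145.2950 K
dL = 2.450000e-05 * 18.4910 * 145.2950 = 0.065823 m
L_final = 18.556823 m

dL = 0.065823 m


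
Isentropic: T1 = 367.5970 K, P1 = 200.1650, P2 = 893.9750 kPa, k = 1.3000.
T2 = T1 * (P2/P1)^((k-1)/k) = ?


(k-1)/k = 0.2308
(P2/P1)^exp = 1.4125
T2 = 367.5970 * 1.4125 = 519.2272 K

519.2272 K


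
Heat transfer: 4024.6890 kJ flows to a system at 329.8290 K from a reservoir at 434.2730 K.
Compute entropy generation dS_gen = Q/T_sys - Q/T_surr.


dS_sys = 4024.6890/329.8290 = 12.2024 kJ/K
dS_surr = -4024.6890/434.2730 = -9.2676 kJ/K
dS_gen = 12.2024 - 9.2676 = 2.9347 kJ/K (irreversible)

dS_gen = 2.9347 kJ/K, irreversible


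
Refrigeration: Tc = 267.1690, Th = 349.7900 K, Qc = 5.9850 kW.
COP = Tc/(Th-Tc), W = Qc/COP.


COP = 267.1690 / 82.6210 = 3.2337
W = 5.9850 / 3.2337 = 1.8508 kW

COP = 3.2337, W = 1.8508 kW


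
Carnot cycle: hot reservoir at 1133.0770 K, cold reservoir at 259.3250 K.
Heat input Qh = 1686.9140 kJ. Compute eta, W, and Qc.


eta = 1 - 259.3250/1133.0770 = 0.7711
W = 0.7711 * 1686.9140 = 1300.8335 kJ
Qc = 1686.9140 - 1300.8335 = 386.0805 kJ

eta = 77.1132%, W = 1300.8335 kJ, Qc = 386.0805 kJ


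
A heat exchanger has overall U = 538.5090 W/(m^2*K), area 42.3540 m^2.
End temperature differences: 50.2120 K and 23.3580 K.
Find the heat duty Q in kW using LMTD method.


LMTD = 35.0888 K
Q = 538.5090 * 42.3540 * 35.0888 = 800306.6743 W = 800.3067 kW

800.3067 kW


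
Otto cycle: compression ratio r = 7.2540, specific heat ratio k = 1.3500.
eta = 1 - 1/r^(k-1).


r^(k-1) = 2.0008
eta = 1 - 1/2.0008 = 0.5002 = 50.0198%

50.0198%


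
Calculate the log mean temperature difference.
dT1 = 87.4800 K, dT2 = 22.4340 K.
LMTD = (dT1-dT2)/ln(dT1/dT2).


dT1/dT2 = 3.8994
ln(dT1/dT2) = 1.3608
LMTD = 65.0460 / 1.3608 = 47.7987 K

47.7987 K


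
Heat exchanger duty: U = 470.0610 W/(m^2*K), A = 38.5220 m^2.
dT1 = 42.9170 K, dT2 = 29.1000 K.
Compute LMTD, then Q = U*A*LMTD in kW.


LMTD = 35.5623 K
Q = 470.0610 * 38.5220 * 35.5623 = 643950.4059 W = 643.9504 kW

643.9504 kW


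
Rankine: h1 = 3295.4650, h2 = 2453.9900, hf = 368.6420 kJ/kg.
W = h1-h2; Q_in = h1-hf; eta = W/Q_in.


W = 841.4750 kJ/kg
Q_in = 2926.8230 kJ/kg
eta = 0.2875 = 28.7505%

eta = 28.7505%


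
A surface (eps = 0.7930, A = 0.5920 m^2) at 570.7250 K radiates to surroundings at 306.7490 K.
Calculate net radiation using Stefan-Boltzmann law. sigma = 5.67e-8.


T^4 = 1.0610e+11
Tsurr^4 = 8.8539e+09
Q = 0.7930 * 5.67e-8 * 0.5920 * 9.7244e+10 = 2588.4622 W

2588.4622 W


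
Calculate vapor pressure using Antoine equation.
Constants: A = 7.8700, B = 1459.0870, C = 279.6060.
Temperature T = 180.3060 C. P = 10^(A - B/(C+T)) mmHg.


C+T = 459.9120
B/(C+T) = 3.1725
log10(P) = 7.8700 - 3.1725 = 4.6975
P = 10^4.6975 = 49827.0091 mmHg

49827.0091 mmHg


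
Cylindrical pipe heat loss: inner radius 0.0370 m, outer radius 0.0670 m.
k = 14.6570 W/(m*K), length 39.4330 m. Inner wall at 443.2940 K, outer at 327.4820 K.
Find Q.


dT = 115.8120 K
ln(ro/ri) = 0.5938
Q = 2*pi*14.6570*39.4330*115.8120 / 0.5938 = 708299.0231 W

708299.0231 W


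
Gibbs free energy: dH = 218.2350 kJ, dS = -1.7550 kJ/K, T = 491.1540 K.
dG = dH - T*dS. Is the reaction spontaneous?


T*dS = 491.1540 * -1.7550 = -861.9753 kJ
dG = 218.2350 + 861.9753 = 1080.2103 kJ (non-spontaneous)

dG = 1080.2103 kJ, non-spontaneous


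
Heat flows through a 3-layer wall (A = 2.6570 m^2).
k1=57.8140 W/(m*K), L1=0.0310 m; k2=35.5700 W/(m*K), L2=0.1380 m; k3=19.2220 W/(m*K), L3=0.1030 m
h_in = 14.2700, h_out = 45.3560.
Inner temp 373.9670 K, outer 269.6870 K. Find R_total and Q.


R_conv_in = 1/(14.2700*2.6570) = 0.0264
R_1 = 0.0310/(57.8140*2.6570) = 0.0002
R_2 = 0.1380/(35.5700*2.6570) = 0.0015
R_3 = 0.1030/(19.2220*2.6570) = 0.0020
R_conv_out = 1/(45.3560*2.6570) = 0.0083
R_total = 0.0384 K/W
Q = 104.2800 / 0.0384 = 2719.0787 W

R_total = 0.0384 K/W, Q = 2719.0787 W


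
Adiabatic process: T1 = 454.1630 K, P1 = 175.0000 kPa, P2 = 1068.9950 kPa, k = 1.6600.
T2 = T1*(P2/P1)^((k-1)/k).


(k-1)/k = 0.3976
(P2/P1)^exp = 2.0534
T2 = 454.1630 * 2.0534 = 932.5948 K

932.5948 K


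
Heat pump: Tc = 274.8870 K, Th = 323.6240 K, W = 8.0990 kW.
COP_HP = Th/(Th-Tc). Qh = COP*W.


COP = 323.6240 / 48.7370 = 6.6402
Qh = 6.6402 * 8.0990 = 53.7791 kW

COP = 6.6402, Qh = 53.7791 kW


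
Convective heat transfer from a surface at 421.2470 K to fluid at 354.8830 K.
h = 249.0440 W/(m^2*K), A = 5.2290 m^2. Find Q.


dT = 66.3640 K
Q = 249.0440 * 5.2290 * 66.3640 = 86422.5904 W

86422.5904 W


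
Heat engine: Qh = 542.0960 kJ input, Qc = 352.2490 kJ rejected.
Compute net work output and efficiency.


W = 542.0960 - 352.2490 = 189.8470 kJ
eta = 189.8470 / 542.0960 = 0.3502 = 35.0209%

W = 189.8470 kJ, eta = 35.0209%


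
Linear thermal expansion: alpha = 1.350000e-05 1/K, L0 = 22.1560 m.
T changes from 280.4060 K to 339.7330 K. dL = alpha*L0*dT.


dT = 59.3270 K
dL = 1.350000e-05 * 22.1560 * 59.3270 = 0.017745 m
L_final = 22.173745 m

dL = 0.017745 m


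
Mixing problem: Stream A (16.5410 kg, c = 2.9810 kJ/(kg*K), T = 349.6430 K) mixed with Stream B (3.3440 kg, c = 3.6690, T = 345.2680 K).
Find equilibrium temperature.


num = 21476.5892
den = 61.5779
Tf = 348.7713 K

348.7713 K


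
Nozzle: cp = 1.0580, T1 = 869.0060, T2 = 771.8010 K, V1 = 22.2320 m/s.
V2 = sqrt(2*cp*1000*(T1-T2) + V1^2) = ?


dT = 97.2050 K
2*cp*1000*dT = 205685.7800
V1^2 = 494.2618
V2 = sqrt(206180.0418) = 454.0705 m/s

454.0705 m/s


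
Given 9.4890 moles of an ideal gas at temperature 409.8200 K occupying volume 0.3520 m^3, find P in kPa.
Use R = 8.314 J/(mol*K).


P = nRT/V = 9.4890 * 8.314 * 409.8200 / 0.3520
= 32331.3334 / 0.3520 = 91850.3789 Pa = 91.8504 kPa

91.8504 kPa


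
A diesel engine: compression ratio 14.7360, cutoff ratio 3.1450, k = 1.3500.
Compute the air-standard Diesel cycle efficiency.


r^(k-1) = 2.5641
rc^k = 4.6966
eta = 0.5021 = 50.2132%

50.2132%


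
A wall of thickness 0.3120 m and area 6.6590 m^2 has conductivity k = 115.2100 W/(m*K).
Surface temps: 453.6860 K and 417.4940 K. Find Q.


dT = 36.1920 K
Q = 115.2100 * 6.6590 * 36.1920 / 0.3120 = 88993.2732 W

88993.2732 W


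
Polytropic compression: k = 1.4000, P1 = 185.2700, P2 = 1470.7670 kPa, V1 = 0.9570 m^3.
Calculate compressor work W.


(k-1)/k = 0.2857
(P2/P1)^exp = 1.8075
W = 3.5000 * 185.2700 * 0.9570 * (1.8075 - 1) = 501.0777 kJ

501.0777 kJ


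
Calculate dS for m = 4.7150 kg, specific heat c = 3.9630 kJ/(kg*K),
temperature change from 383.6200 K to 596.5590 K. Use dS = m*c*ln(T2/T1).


T2/T1 = 1.5551
ln(T2/T1) = 0.4415
dS = 4.7150 * 3.9630 * 0.4415 = 8.2501 kJ/K

8.2501 kJ/K


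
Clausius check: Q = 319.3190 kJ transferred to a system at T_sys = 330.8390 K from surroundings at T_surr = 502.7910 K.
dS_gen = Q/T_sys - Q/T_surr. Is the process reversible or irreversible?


dS_sys = 319.3190/330.8390 = 0.9652 kJ/K
dS_surr = -319.3190/502.7910 = -0.6351 kJ/K
dS_gen = 0.9652 - 0.6351 = 0.3301 kJ/K (irreversible)

dS_gen = 0.3301 kJ/K, irreversible


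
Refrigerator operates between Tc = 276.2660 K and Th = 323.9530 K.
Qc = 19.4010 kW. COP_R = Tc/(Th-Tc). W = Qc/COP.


COP = 276.2660 / 47.6870 = 5.7933
W = 19.4010 / 5.7933 = 3.3489 kW

COP = 5.7933, W = 3.3489 kW


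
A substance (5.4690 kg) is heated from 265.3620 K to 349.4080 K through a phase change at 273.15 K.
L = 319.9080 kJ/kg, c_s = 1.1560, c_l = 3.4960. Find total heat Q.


Q1 (sensible, solid) = 5.4690 * 1.1560 * 7.7880 = 49.2370 kJ
Q2 (latent) = 5.4690 * 319.9080 = 1749.5769 kJ
Q3 (sensible, liquid) = 5.4690 * 3.4960 * 76.2580 = 1458.0243 kJ
Q_total = 3256.8382 kJ

3256.8382 kJ


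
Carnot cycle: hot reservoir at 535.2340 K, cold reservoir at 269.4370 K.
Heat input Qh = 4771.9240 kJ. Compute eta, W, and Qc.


eta = 1 - 269.4370/535.2340 = 0.4966
W = 0.4966 * 4771.9240 = 2369.7356 kJ
Qc = 4771.9240 - 2369.7356 = 2402.1884 kJ

eta = 49.6600%, W = 2369.7356 kJ, Qc = 2402.1884 kJ


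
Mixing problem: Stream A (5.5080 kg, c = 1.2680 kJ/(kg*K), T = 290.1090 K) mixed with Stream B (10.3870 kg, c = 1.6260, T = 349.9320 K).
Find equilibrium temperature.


num = 7936.2563
den = 23.8734
Tf = 332.4308 K

332.4308 K


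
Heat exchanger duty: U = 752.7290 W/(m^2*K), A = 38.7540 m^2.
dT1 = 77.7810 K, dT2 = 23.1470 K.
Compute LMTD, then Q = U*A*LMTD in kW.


LMTD = 45.0764 K
Q = 752.7290 * 38.7540 * 45.0764 = 1314934.4215 W = 1314.9344 kW

1314.9344 kW


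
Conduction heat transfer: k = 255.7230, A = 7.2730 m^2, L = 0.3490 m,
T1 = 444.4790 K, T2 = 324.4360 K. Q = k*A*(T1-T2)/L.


dT = 120.0430 K
Q = 255.7230 * 7.2730 * 120.0430 / 0.3490 = 639727.1634 W

639727.1634 W


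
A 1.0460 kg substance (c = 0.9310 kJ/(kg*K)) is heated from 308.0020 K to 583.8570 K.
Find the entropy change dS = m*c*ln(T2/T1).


T2/T1 = 1.8956
ln(T2/T1) = 0.6395
dS = 1.0460 * 0.9310 * 0.6395 = 0.6228 kJ/K

0.6228 kJ/K


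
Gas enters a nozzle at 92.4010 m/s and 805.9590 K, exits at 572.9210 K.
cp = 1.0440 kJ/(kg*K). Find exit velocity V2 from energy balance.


dT = 233.0380 K
2*cp*1000*dT = 486583.3440
V1^2 = 8537.9448
V2 = sqrt(495121.2888) = 703.6486 m/s

703.6486 m/s


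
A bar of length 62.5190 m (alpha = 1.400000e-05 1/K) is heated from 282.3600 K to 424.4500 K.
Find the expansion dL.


dT = 142.0900 K
dL = 1.400000e-05 * 62.5190 * 142.0900 = 0.124367 m
L_final = 62.643367 m

dL = 0.124367 m


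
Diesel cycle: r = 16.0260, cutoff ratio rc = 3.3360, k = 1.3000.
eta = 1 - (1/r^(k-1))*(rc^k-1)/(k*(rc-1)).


r^(k-1) = 2.2985
rc^k = 4.7884
eta = 0.4573 = 45.7254%

45.7254%


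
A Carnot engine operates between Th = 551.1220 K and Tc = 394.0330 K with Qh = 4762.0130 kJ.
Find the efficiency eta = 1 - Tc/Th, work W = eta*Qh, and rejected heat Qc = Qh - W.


eta = 1 - 394.0330/551.1220 = 0.2850
W = 0.2850 * 4762.0130 = 1357.3399 kJ
Qc = 4762.0130 - 1357.3399 = 3404.6731 kJ

eta = 28.5035%, W = 1357.3399 kJ, Qc = 3404.6731 kJ


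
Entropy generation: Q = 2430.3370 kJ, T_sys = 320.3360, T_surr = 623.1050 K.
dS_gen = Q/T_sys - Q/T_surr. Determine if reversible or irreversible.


dS_sys = 2430.3370/320.3360 = 7.5868 kJ/K
dS_surr = -2430.3370/623.1050 = -3.9004 kJ/K
dS_gen = 7.5868 - 3.9004 = 3.6865 kJ/K (irreversible)

dS_gen = 3.6865 kJ/K, irreversible


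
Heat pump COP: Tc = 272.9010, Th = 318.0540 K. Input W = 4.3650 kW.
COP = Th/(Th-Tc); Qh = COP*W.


COP = 318.0540 / 45.1530 = 7.0439
Qh = 7.0439 * 4.3650 = 30.7467 kW

COP = 7.0439, Qh = 30.7467 kW


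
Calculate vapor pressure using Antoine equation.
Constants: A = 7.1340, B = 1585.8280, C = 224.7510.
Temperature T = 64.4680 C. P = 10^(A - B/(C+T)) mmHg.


C+T = 289.2190
B/(C+T) = 5.4831
log10(P) = 7.1340 - 5.4831 = 1.6509
P = 10^1.6509 = 44.7570 mmHg

44.7570 mmHg


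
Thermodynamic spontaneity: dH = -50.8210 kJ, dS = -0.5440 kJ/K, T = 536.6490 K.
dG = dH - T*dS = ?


T*dS = 536.6490 * -0.5440 = -291.9371 kJ
dG = -50.8210 + 291.9371 = 241.1161 kJ (non-spontaneous)

dG = 241.1161 kJ, non-spontaneous


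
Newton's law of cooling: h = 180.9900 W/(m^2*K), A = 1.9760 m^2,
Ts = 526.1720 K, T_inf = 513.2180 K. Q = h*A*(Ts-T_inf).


dT = 12.9540 K
Q = 180.9900 * 1.9760 * 12.9540 = 4632.8199 W

4632.8199 W


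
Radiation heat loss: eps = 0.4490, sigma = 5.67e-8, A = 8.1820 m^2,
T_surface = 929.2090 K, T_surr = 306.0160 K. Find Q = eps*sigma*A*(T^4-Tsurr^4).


T^4 = 7.4551e+11
Tsurr^4 = 8.7695e+09
Q = 0.4490 * 5.67e-8 * 8.1820 * 7.3674e+11 = 153462.9556 W

153462.9556 W


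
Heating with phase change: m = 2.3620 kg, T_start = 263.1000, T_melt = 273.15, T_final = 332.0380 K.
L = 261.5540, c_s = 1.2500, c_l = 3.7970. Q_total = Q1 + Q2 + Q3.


Q1 (sensible, solid) = 2.3620 * 1.2500 * 10.0500 = 29.6726 kJ
Q2 (latent) = 2.3620 * 261.5540 = 617.7905 kJ
Q3 (sensible, liquid) = 2.3620 * 3.7970 * 58.8880 = 528.1379 kJ
Q_total = 1175.6010 kJ

1175.6010 kJ


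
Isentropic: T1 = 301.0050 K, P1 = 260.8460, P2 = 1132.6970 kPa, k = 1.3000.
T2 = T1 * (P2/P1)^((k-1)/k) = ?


(k-1)/k = 0.2308
(P2/P1)^exp = 1.4034
T2 = 301.0050 * 1.4034 = 422.4177 K

422.4177 K


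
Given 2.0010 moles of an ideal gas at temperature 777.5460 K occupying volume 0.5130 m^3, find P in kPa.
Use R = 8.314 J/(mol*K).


P = nRT/V = 2.0010 * 8.314 * 777.5460 / 0.5130
= 12935.4994 / 0.5130 = 25215.3985 Pa = 25.2154 kPa

25.2154 kPa
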